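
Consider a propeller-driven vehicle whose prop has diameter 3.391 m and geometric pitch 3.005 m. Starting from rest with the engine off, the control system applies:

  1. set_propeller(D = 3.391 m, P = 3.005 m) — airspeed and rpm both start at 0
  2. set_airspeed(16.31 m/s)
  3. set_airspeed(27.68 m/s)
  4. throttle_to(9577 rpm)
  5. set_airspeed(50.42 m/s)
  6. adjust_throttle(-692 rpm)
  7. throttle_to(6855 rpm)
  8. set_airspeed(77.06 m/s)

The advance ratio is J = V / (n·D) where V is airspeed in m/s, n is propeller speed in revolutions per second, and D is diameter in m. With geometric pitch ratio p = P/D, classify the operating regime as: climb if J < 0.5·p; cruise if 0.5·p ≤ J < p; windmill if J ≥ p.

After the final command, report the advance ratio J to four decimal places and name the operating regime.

J = 0.1989, regime = climb

set_propeller: D = 3.391 m, P = 3.005 m (p = P/D = 0.886169); state ← (V=0, rpm=0)
set_airspeed(16.31): V ← 16.31 m/s
set_airspeed(27.68): V ← 27.68 m/s
throttle_to(9577): rpm ← 9577
set_airspeed(50.42): V ← 50.42 m/s
adjust_throttle(-692): rpm ← 9577 -692 = 8885
throttle_to(6855): rpm ← 6855
set_airspeed(77.06): V ← 77.06 m/s
final state: V = 77.06 m/s, rpm = 6855 → n = rpm/60 = 114.250000 rev/s
J = V / (n·D) = 77.06 / (114.250000 × 3.391) = 0.198905
regime bands: climb J<0.4431 | cruise [0.4431, 0.8862) | windmill J≥0.8862
J = 0.1989 → climb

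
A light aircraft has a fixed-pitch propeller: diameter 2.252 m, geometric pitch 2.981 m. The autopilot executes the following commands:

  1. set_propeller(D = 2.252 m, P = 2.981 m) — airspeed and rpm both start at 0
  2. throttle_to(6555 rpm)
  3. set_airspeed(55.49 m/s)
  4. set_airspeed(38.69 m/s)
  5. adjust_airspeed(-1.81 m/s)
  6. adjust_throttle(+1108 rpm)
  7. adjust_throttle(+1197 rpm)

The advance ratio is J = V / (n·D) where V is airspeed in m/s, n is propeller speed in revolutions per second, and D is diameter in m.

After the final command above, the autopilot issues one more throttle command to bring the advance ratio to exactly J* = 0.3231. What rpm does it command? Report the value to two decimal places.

rpm = 3041.14

set_propeller: D = 2.252 m, P = 2.981 m (p = P/D = 1.323712); state ← (V=0, rpm=0)
throttle_to(6555): rpm ← 6555
set_airspeed(55.49): V ← 55.49 m/s
set_airspeed(38.69): V ← 38.69 m/s
adjust_airspeed(-1.81): V ← 38.69 -1.81 = 36.88 m/s
adjust_throttle(+1108): rpm ← 6555 +1108 = 7663
adjust_throttle(+1197): rpm ← 7663 +1197 = 8860
final state: V = 36.88 m/s, rpm = 8860 → n = rpm/60 = 147.666667 rev/s
target J* = 0.3231; solve J* = V/(n·D) for n: n = V/(J*·D) = 36.88/(0.3231 × 2.252) = 50.685714 rev/s
rpm = 60·n = 3041.142836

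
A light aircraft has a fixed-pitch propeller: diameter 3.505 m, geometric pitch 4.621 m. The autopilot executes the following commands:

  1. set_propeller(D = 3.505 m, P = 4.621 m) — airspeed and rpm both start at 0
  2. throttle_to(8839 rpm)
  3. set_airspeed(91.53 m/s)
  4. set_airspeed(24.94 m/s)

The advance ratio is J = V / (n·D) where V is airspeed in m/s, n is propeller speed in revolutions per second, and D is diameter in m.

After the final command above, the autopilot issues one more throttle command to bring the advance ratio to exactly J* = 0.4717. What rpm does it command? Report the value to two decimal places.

set_propeller: D = 3.505 m, P = 4.621 m (p = P/D = 1.318402); state ← (V=0, rpm=0)
throttle_to(8839): rpm ← 8839
set_airspeed(91.53): V ← 91.53 m/s
set_airspeed(24.94): V ← 24.94 m/s
final state: V = 24.94 m/s, rpm = 8839 → n = rpm/60 = 147.316667 rev/s
target J* = 0.4717; solve J* = V/(n·D) for n: n = V/(J*·D) = 24.94/(0.4717 × 3.505) = 15.084904 rev/s
rpm = 60·n = 905.094240

rpm = 905.09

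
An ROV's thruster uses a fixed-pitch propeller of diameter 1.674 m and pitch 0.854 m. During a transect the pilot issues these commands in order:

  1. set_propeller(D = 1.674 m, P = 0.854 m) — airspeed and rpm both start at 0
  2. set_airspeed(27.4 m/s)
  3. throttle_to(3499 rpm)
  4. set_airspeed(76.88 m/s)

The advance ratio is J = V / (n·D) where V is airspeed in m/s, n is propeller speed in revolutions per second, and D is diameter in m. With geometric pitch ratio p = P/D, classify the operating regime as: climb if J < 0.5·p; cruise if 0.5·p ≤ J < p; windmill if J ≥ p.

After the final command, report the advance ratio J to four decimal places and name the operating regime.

set_propeller: D = 1.674 m, P = 0.854 m (p = P/D = 0.510155); state ← (V=0, rpm=0)
set_airspeed(27.4): V ← 27.4 m/s
throttle_to(3499): rpm ← 3499
set_airspeed(76.88): V ← 76.88 m/s
final state: V = 76.88 m/s, rpm = 3499 → n = rpm/60 = 58.316667 rev/s
J = V / (n·D) = 76.88 / (58.316667 × 1.674) = 0.787527
regime bands: climb J<0.2551 | cruise [0.2551, 0.5102) | windmill J≥0.5102
J = 0.7875 → windmill

J = 0.7875, regime = windmill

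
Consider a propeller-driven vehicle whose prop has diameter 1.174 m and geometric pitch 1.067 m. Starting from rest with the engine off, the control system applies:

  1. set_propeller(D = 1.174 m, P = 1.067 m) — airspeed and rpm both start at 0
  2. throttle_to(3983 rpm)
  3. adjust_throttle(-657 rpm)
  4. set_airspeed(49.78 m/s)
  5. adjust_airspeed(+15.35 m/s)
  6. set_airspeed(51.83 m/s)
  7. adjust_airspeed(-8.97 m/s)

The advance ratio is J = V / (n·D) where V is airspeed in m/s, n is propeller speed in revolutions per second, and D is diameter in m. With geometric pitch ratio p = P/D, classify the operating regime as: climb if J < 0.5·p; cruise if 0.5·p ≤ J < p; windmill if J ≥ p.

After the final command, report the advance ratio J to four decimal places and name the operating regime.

set_propeller: D = 1.174 m, P = 1.067 m (p = P/D = 0.908859); state ← (V=0, rpm=0)
throttle_to(3983): rpm ← 3983
adjust_throttle(-657): rpm ← 3983 -657 = 3326
set_airspeed(49.78): V ← 49.78 m/s
adjust_airspeed(+15.35): V ← 49.78 +15.35 = 65.13 m/s
set_airspeed(51.83): V ← 51.83 m/s
adjust_airspeed(-8.97): V ← 51.83 -8.97 = 42.86 m/s
final state: V = 42.86 m/s, rpm = 3326 → n = rpm/60 = 55.433333 rev/s
J = V / (n·D) = 42.86 / (55.433333 × 1.174) = 0.658587
regime bands: climb J<0.4544 | cruise [0.4544, 0.9089) | windmill J≥0.9089
J = 0.6586 → cruise

J = 0.6586, regime = cruise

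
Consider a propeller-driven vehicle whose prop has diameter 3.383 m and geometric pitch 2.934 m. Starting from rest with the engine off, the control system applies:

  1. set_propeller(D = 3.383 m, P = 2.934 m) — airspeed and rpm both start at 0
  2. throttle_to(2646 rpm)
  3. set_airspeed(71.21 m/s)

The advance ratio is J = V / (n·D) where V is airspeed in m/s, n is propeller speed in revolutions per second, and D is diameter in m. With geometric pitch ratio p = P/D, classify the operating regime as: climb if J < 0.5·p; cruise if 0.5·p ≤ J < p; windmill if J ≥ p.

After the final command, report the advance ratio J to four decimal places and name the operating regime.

J = 0.4773, regime = cruise

set_propeller: D = 3.383 m, P = 2.934 m (p = P/D = 0.867278); state ← (V=0, rpm=0)
throttle_to(2646): rpm ← 2646
set_airspeed(71.21): V ← 71.21 m/s
final state: V = 71.21 m/s, rpm = 2646 → n = rpm/60 = 44.100000 rev/s
J = V / (n·D) = 71.21 / (44.100000 × 3.383) = 0.477310
regime bands: climb J<0.4336 | cruise [0.4336, 0.8673) | windmill J≥0.8673
J = 0.4773 → cruise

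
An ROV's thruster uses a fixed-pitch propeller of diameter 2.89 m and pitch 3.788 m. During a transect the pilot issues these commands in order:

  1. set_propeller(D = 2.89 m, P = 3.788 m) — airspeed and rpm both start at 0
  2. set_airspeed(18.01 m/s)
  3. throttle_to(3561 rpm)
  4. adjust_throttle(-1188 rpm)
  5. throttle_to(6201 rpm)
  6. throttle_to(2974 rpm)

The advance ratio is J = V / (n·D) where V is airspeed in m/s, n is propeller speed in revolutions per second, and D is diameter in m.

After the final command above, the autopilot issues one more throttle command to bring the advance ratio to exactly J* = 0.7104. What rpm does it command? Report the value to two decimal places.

set_propeller: D = 2.89 m, P = 3.788 m (p = P/D = 1.310727); state ← (V=0, rpm=0)
set_airspeed(18.01): V ← 18.01 m/s
throttle_to(3561): rpm ← 3561
adjust_throttle(-1188): rpm ← 3561 -1188 = 2373
throttle_to(6201): rpm ← 6201
throttle_to(2974): rpm ← 2974
final state: V = 18.01 m/s, rpm = 2974 → n = rpm/60 = 49.566667 rev/s
target J* = 0.7104; solve J* = V/(n·D) for n: n = V/(J*·D) = 18.01/(0.7104 × 2.89) = 8.772289 rev/s
rpm = 60·n = 526.337323

rpm = 526.34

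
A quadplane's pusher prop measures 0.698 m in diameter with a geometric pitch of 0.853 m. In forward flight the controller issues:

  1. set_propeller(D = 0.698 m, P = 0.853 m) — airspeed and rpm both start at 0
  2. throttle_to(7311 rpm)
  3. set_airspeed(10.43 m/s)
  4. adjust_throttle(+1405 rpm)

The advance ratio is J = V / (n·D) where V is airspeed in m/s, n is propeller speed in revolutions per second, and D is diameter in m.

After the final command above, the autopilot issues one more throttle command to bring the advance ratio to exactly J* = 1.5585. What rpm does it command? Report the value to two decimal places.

set_propeller: D = 0.698 m, P = 0.853 m (p = P/D = 1.222063); state ← (V=0, rpm=0)
throttle_to(7311): rpm ← 7311
set_airspeed(10.43): V ← 10.43 m/s
adjust_throttle(+1405): rpm ← 7311 +1405 = 8716
final state: V = 10.43 m/s, rpm = 8716 → n = rpm/60 = 145.266667 rev/s
target J* = 1.5585; solve J* = V/(n·D) for n: n = V/(J*·D) = 10.43/(1.5585 × 0.698) = 9.587869 rev/s
rpm = 60·n = 575.272124

rpm = 575.27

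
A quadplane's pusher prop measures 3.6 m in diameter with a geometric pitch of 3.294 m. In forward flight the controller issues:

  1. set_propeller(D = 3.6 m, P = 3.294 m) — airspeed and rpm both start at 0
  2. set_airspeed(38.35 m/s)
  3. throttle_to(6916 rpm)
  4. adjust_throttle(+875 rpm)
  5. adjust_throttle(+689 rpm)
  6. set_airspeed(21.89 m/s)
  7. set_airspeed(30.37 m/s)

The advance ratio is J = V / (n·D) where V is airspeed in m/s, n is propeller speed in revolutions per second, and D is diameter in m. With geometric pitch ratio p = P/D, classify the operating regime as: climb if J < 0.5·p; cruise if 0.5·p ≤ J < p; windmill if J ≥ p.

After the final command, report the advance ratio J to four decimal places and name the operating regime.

set_propeller: D = 3.6 m, P = 3.294 m (p = P/D = 0.915000); state ← (V=0, rpm=0)
set_airspeed(38.35): V ← 38.35 m/s
throttle_to(6916): rpm ← 6916
adjust_throttle(+875): rpm ← 6916 +875 = 7791
adjust_throttle(+689): rpm ← 7791 +689 = 8480
set_airspeed(21.89): V ← 21.89 m/s
set_airspeed(30.37): V ← 30.37 m/s
final state: V = 30.37 m/s, rpm = 8480 → n = rpm/60 = 141.333333 rev/s
J = V / (n·D) = 30.37 / (141.333333 × 3.6) = 0.059689
regime bands: climb J<0.4575 | cruise [0.4575, 0.9150) | windmill J≥0.9150
J = 0.0597 → climb

J = 0.0597, regime = climb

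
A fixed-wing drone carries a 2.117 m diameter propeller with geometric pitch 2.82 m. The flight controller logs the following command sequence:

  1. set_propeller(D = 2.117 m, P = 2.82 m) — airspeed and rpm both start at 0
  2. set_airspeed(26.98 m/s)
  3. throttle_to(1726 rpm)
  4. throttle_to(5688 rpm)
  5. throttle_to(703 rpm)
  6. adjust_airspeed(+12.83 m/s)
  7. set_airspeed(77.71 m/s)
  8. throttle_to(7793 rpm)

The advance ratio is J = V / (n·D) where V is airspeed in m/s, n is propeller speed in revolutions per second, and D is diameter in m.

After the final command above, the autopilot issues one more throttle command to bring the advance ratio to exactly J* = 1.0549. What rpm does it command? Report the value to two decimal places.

set_propeller: D = 2.117 m, P = 2.82 m (p = P/D = 1.332074); state ← (V=0, rpm=0)
set_airspeed(26.98): V ← 26.98 m/s
throttle_to(1726): rpm ← 1726
throttle_to(5688): rpm ← 5688
throttle_to(703): rpm ← 703
adjust_airspeed(+12.83): V ← 26.98 +12.83 = 39.81 m/s
set_airspeed(77.71): V ← 77.71 m/s
throttle_to(7793): rpm ← 7793
final state: V = 77.71 m/s, rpm = 7793 → n = rpm/60 = 129.883333 rev/s
target J* = 1.0549; solve J* = V/(n·D) for n: n = V/(J*·D) = 77.71/(1.0549 × 2.117) = 34.797237 rev/s
rpm = 60·n = 2087.834208

rpm = 2087.83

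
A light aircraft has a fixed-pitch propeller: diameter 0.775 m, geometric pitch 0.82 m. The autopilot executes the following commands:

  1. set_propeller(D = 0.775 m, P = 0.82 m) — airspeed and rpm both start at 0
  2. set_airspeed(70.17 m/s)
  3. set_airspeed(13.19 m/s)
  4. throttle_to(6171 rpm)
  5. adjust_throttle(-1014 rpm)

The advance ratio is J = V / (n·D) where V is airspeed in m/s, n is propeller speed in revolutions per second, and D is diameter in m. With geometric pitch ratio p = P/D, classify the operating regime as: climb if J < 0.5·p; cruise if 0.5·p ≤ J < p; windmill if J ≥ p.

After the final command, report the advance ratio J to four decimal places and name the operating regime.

set_propeller: D = 0.775 m, P = 0.82 m (p = P/D = 1.058065); state ← (V=0, rpm=0)
set_airspeed(70.17): V ← 70.17 m/s
set_airspeed(13.19): V ← 13.19 m/s
throttle_to(6171): rpm ← 6171
adjust_throttle(-1014): rpm ← 6171 -1014 = 5157
final state: V = 13.19 m/s, rpm = 5157 → n = rpm/60 = 85.950000 rev/s
J = V / (n·D) = 13.19 / (85.950000 × 0.775) = 0.198015
regime bands: climb J<0.5290 | cruise [0.5290, 1.0581) | windmill J≥1.0581
J = 0.1980 → climb

J = 0.1980, regime = climb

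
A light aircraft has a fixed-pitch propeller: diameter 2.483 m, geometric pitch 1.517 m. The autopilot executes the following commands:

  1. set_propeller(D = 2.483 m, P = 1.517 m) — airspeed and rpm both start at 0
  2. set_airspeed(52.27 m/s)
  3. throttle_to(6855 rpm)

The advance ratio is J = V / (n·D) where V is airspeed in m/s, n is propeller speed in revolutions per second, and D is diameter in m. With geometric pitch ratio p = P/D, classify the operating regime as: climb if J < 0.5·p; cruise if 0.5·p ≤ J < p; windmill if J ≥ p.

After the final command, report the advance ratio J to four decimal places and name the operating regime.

J = 0.1843, regime = climb

set_propeller: D = 2.483 m, P = 1.517 m (p = P/D = 0.610954); state ← (V=0, rpm=0)
set_airspeed(52.27): V ← 52.27 m/s
throttle_to(6855): rpm ← 6855
final state: V = 52.27 m/s, rpm = 6855 → n = rpm/60 = 114.250000 rev/s
J = V / (n·D) = 52.27 / (114.250000 × 2.483) = 0.184255
regime bands: climb J<0.3055 | cruise [0.3055, 0.6110) | windmill J≥0.6110
J = 0.1843 → climb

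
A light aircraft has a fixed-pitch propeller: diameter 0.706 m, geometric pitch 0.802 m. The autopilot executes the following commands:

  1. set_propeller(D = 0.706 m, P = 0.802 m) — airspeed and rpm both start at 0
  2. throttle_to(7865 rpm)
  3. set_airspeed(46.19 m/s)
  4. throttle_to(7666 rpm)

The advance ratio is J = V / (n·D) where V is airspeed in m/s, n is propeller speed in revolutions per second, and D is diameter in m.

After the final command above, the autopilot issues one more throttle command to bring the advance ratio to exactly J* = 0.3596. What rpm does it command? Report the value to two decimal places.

rpm = 10916.28

set_propeller: D = 0.706 m, P = 0.802 m (p = P/D = 1.135977); state ← (V=0, rpm=0)
throttle_to(7865): rpm ← 7865
set_airspeed(46.19): V ← 46.19 m/s
throttle_to(7666): rpm ← 7666
final state: V = 46.19 m/s, rpm = 7666 → n = rpm/60 = 127.766667 rev/s
target J* = 0.3596; solve J* = V/(n·D) for n: n = V/(J*·D) = 46.19/(0.3596 × 0.706) = 181.938068 rev/s
rpm = 60·n = 10916.284068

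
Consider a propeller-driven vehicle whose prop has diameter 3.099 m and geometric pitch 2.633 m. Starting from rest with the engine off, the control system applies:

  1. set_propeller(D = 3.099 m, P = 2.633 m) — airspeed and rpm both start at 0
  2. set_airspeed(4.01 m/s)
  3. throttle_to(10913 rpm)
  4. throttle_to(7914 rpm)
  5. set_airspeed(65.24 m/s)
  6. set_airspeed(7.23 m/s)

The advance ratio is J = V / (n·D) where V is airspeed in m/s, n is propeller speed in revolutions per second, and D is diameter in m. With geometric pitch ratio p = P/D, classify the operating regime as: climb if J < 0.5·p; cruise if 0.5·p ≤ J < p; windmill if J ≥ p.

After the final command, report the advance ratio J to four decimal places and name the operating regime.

set_propeller: D = 3.099 m, P = 2.633 m (p = P/D = 0.849629); state ← (V=0, rpm=0)
set_airspeed(4.01): V ← 4.01 m/s
throttle_to(10913): rpm ← 10913
throttle_to(7914): rpm ← 7914
set_airspeed(65.24): V ← 65.24 m/s
set_airspeed(7.23): V ← 7.23 m/s
final state: V = 7.23 m/s, rpm = 7914 → n = rpm/60 = 131.900000 rev/s
J = V / (n·D) = 7.23 / (131.900000 × 3.099) = 0.017688
regime bands: climb J<0.4248 | cruise [0.4248, 0.8496) | windmill J≥0.8496
J = 0.0177 → climb

J = 0.0177, regime = climb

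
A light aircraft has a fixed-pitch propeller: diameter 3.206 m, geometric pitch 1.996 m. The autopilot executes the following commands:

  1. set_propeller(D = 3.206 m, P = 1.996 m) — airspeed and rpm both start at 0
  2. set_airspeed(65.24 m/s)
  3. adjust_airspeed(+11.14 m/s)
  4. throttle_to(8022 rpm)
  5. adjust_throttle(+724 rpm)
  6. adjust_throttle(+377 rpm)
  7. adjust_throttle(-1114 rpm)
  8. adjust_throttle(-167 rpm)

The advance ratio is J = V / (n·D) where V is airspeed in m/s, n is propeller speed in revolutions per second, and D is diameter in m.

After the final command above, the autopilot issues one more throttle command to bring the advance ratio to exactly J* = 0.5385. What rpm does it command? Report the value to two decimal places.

rpm = 2654.49

set_propeller: D = 3.206 m, P = 1.996 m (p = P/D = 0.622583); state ← (V=0, rpm=0)
set_airspeed(65.24): V ← 65.24 m/s
adjust_airspeed(+11.14): V ← 65.24 +11.14 = 76.38 m/s
throttle_to(8022): rpm ← 8022
adjust_throttle(+724): rpm ← 8022 +724 = 8746
adjust_throttle(+377): rpm ← 8746 +377 = 9123
adjust_throttle(-1114): rpm ← 9123 -1114 = 8009
adjust_throttle(-167): rpm ← 8009 -167 = 7842
final state: V = 76.38 m/s, rpm = 7842 → n = rpm/60 = 130.700000 rev/s
target J* = 0.5385; solve J* = V/(n·D) for n: n = V/(J*·D) = 76.38/(0.5385 × 3.206) = 44.241560 rev/s
rpm = 60·n = 2654.493577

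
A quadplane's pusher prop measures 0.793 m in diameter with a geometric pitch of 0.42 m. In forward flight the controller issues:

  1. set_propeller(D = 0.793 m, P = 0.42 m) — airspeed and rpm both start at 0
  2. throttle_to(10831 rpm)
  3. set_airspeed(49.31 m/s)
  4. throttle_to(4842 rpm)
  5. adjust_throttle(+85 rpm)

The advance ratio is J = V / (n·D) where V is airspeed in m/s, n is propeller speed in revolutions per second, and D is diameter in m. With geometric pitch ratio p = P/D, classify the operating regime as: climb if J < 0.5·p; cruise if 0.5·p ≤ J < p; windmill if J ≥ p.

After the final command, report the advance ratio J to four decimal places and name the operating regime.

set_propeller: D = 0.793 m, P = 0.42 m (p = P/D = 0.529634); state ← (V=0, rpm=0)
throttle_to(10831): rpm ← 10831
set_airspeed(49.31): V ← 49.31 m/s
throttle_to(4842): rpm ← 4842
adjust_throttle(+85): rpm ← 4842 +85 = 4927
final state: V = 49.31 m/s, rpm = 4927 → n = rpm/60 = 82.116667 rev/s
J = V / (n·D) = 49.31 / (82.116667 × 0.793) = 0.757235
regime bands: climb J<0.2648 | cruise [0.2648, 0.5296) | windmill J≥0.5296
J = 0.7572 → windmill

J = 0.7572, regime = windmill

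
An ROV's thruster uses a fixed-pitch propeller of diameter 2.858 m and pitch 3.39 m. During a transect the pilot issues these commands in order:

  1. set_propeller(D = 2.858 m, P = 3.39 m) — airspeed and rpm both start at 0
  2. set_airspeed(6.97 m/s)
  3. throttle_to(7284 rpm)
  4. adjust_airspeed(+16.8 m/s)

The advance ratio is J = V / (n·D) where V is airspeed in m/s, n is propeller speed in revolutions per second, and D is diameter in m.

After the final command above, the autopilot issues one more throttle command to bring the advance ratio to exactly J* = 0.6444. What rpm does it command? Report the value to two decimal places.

rpm = 774.40

set_propeller: D = 2.858 m, P = 3.39 m (p = P/D = 1.186144); state ← (V=0, rpm=0)
set_airspeed(6.97): V ← 6.97 m/s
throttle_to(7284): rpm ← 7284
adjust_airspeed(+16.8): V ← 6.97 +16.8 = 23.77 m/s
final state: V = 23.77 m/s, rpm = 7284 → n = rpm/60 = 121.400000 rev/s
target J* = 0.6444; solve J* = V/(n·D) for n: n = V/(J*·D) = 23.77/(0.6444 × 2.858) = 12.906587 rev/s
rpm = 60·n = 774.395242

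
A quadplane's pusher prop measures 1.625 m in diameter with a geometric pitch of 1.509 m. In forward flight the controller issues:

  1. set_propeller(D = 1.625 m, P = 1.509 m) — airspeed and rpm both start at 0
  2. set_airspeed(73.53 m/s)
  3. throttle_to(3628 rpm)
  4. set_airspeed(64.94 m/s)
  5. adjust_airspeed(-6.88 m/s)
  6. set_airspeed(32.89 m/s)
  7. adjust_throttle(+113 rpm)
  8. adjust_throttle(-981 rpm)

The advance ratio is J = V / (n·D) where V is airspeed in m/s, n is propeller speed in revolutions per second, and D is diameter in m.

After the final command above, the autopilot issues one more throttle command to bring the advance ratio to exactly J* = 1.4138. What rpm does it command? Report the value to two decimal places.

set_propeller: D = 1.625 m, P = 1.509 m (p = P/D = 0.928615); state ← (V=0, rpm=0)
set_airspeed(73.53): V ← 73.53 m/s
throttle_to(3628): rpm ← 3628
set_airspeed(64.94): V ← 64.94 m/s
adjust_airspeed(-6.88): V ← 64.94 -6.88 = 58.06 m/s
set_airspeed(32.89): V ← 32.89 m/s
adjust_throttle(+113): rpm ← 3628 +113 = 3741
adjust_throttle(-981): rpm ← 3741 -981 = 2760
final state: V = 32.89 m/s, rpm = 2760 → n = rpm/60 = 46.000000 rev/s
target J* = 1.4138; solve J* = V/(n·D) for n: n = V/(J*·D) = 32.89/(1.4138 × 1.625) = 14.316028 rev/s
rpm = 60·n = 858.961664

rpm = 858.96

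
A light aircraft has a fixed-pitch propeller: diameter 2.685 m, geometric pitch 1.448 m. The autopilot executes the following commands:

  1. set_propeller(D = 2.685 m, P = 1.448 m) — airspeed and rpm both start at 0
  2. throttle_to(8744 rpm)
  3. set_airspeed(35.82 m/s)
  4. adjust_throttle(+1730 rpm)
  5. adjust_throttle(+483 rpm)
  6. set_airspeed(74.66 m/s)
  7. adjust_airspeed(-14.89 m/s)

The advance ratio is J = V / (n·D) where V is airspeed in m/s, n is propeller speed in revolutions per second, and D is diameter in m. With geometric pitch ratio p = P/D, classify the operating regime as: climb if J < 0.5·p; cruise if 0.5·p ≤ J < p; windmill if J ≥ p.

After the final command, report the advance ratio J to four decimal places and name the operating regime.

set_propeller: D = 2.685 m, P = 1.448 m (p = P/D = 0.539292); state ← (V=0, rpm=0)
throttle_to(8744): rpm ← 8744
set_airspeed(35.82): V ← 35.82 m/s
adjust_throttle(+1730): rpm ← 8744 +1730 = 10474
adjust_throttle(+483): rpm ← 10474 +483 = 10957
set_airspeed(74.66): V ← 74.66 m/s
adjust_airspeed(-14.89): V ← 74.66 -14.89 = 59.77 m/s
final state: V = 59.77 m/s, rpm = 10957 → n = rpm/60 = 182.616667 rev/s
J = V / (n·D) = 59.77 / (182.616667 × 2.685) = 0.121899
regime bands: climb J<0.2696 | cruise [0.2696, 0.5393) | windmill J≥0.5393
J = 0.1219 → climb

J = 0.1219, regime = climb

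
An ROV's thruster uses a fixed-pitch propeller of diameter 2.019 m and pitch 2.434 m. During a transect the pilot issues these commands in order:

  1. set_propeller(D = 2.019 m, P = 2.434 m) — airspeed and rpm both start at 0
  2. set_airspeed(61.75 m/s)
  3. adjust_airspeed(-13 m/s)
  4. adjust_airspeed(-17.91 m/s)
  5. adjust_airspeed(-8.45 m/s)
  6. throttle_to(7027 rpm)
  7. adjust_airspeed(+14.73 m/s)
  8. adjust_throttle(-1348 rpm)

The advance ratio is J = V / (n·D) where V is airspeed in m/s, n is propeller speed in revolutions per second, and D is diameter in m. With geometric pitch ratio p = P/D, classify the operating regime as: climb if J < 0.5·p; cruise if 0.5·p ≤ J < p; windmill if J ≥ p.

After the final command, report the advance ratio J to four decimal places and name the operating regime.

set_propeller: D = 2.019 m, P = 2.434 m (p = P/D = 1.205547); state ← (V=0, rpm=0)
set_airspeed(61.75): V ← 61.75 m/s
adjust_airspeed(-13): V ← 61.75 -13 = 48.75 m/s
adjust_airspeed(-17.91): V ← 48.75 -17.91 = 30.84 m/s
adjust_airspeed(-8.45): V ← 30.84 -8.45 = 22.39 m/s
throttle_to(7027): rpm ← 7027
adjust_airspeed(+14.73): V ← 22.39 +14.73 = 37.12 m/s
adjust_throttle(-1348): rpm ← 7027 -1348 = 5679
final state: V = 37.12 m/s, rpm = 5679 → n = rpm/60 = 94.650000 rev/s
J = V / (n·D) = 37.12 / (94.650000 × 2.019) = 0.194246
regime bands: climb J<0.6028 | cruise [0.6028, 1.2055) | windmill J≥1.2055
J = 0.1942 → climb

J = 0.1942, regime = climb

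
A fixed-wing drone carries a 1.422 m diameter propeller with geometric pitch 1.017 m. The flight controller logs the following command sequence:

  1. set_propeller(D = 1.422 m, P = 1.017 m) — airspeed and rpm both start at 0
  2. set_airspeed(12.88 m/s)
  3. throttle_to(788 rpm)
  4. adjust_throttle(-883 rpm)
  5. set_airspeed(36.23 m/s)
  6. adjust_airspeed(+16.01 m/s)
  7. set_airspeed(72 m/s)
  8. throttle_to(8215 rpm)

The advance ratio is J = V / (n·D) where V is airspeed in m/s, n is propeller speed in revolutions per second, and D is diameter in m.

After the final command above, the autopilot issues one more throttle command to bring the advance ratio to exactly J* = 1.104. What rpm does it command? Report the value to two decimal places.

set_propeller: D = 1.422 m, P = 1.017 m (p = P/D = 0.715190); state ← (V=0, rpm=0)
set_airspeed(12.88): V ← 12.88 m/s
throttle_to(788): rpm ← 788
adjust_throttle(-883): rpm ← 788 -883 = -95
set_airspeed(36.23): V ← 36.23 m/s
adjust_airspeed(+16.01): V ← 36.23 +16.01 = 52.24 m/s
set_airspeed(72): V ← 72 m/s
throttle_to(8215): rpm ← 8215
final state: V = 72 m/s, rpm = 8215 → n = rpm/60 = 136.916667 rev/s
target J* = 1.104; solve J* = V/(n·D) for n: n = V/(J*·D) = 72/(1.104 × 1.422) = 45.863144 rev/s
rpm = 60·n = 2751.788663

rpm = 2751.79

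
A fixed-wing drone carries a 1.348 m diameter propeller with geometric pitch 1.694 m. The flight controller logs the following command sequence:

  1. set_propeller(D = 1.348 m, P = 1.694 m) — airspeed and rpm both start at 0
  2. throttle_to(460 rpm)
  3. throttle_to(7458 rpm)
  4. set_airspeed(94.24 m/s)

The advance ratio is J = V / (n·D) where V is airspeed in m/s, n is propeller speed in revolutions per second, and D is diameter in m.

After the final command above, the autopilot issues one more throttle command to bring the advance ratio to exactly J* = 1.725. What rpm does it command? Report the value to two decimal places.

set_propeller: D = 1.348 m, P = 1.694 m (p = P/D = 1.256677); state ← (V=0, rpm=0)
throttle_to(460): rpm ← 460
throttle_to(7458): rpm ← 7458
set_airspeed(94.24): V ← 94.24 m/s
final state: V = 94.24 m/s, rpm = 7458 → n = rpm/60 = 124.300000 rev/s
target J* = 1.725; solve J* = V/(n·D) for n: n = V/(J*·D) = 94.24/(1.725 × 1.348) = 40.528104 rev/s
rpm = 60·n = 2431.686234

rpm = 2431.69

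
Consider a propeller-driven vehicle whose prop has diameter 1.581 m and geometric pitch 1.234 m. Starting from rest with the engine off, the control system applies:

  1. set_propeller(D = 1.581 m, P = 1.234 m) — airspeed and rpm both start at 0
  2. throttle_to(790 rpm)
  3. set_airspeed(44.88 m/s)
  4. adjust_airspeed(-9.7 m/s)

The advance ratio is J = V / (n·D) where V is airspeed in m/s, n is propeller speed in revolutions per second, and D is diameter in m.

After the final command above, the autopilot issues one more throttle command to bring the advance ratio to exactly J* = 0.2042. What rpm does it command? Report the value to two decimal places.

set_propeller: D = 1.581 m, P = 1.234 m (p = P/D = 0.780519); state ← (V=0, rpm=0)
throttle_to(790): rpm ← 790
set_airspeed(44.88): V ← 44.88 m/s
adjust_airspeed(-9.7): V ← 44.88 -9.7 = 35.18 m/s
final state: V = 35.18 m/s, rpm = 790 → n = rpm/60 = 13.166667 rev/s
target J* = 0.2042; solve J* = V/(n·D) for n: n = V/(J*·D) = 35.18/(0.2042 × 1.581) = 108.970320 rev/s
rpm = 60·n = 6538.219218

rpm = 6538.22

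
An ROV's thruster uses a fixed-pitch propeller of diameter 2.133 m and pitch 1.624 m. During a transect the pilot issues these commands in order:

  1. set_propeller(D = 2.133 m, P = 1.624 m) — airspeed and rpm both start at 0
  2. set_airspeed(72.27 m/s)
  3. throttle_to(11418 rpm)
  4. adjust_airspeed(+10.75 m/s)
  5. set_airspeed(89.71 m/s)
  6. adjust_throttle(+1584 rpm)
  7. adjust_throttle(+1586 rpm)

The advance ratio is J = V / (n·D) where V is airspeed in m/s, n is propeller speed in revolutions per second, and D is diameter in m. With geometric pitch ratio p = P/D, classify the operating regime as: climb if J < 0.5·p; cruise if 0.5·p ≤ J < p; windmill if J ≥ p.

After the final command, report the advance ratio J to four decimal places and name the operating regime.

set_propeller: D = 2.133 m, P = 1.624 m (p = P/D = 0.761369); state ← (V=0, rpm=0)
set_airspeed(72.27): V ← 72.27 m/s
throttle_to(11418): rpm ← 11418
adjust_airspeed(+10.75): V ← 72.27 +10.75 = 83.02 m/s
set_airspeed(89.71): V ← 89.71 m/s
adjust_throttle(+1584): rpm ← 11418 +1584 = 13002
adjust_throttle(+1586): rpm ← 13002 +1586 = 14588
final state: V = 89.71 m/s, rpm = 14588 → n = rpm/60 = 243.133333 rev/s
J = V / (n·D) = 89.71 / (243.133333 × 2.133) = 0.172984
regime bands: climb J<0.3807 | cruise [0.3807, 0.7614) | windmill J≥0.7614
J = 0.1730 → climb

J = 0.1730, regime = climb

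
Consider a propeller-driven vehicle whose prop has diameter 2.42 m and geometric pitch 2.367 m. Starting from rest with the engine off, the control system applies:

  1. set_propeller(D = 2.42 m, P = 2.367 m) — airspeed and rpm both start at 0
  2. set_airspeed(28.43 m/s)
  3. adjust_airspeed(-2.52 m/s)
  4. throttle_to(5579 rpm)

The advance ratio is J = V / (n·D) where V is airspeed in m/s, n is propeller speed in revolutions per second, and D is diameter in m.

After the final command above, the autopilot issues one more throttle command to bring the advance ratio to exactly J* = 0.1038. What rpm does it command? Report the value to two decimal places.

set_propeller: D = 2.42 m, P = 2.367 m (p = P/D = 0.978099); state ← (V=0, rpm=0)
set_airspeed(28.43): V ← 28.43 m/s
adjust_airspeed(-2.52): V ← 28.43 -2.52 = 25.91 m/s
throttle_to(5579): rpm ← 5579
final state: V = 25.91 m/s, rpm = 5579 → n = rpm/60 = 92.983333 rev/s
target J* = 0.1038; solve J* = V/(n·D) for n: n = V/(J*·D) = 25.91/(0.1038 × 2.42) = 103.146547 rev/s
rpm = 60·n = 6188.792815

rpm = 6188.79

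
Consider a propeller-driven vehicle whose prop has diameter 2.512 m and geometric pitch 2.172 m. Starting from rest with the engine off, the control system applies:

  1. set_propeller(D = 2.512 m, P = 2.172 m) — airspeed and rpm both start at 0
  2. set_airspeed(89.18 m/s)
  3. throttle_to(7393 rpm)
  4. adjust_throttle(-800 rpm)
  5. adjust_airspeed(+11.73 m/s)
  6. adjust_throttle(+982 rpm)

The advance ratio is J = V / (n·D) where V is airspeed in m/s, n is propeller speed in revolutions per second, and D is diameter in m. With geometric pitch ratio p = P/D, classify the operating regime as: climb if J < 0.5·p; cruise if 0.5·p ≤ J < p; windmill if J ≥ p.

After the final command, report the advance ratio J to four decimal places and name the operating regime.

set_propeller: D = 2.512 m, P = 2.172 m (p = P/D = 0.864650); state ← (V=0, rpm=0)
set_airspeed(89.18): V ← 89.18 m/s
throttle_to(7393): rpm ← 7393
adjust_throttle(-800): rpm ← 7393 -800 = 6593
adjust_airspeed(+11.73): V ← 89.18 +11.73 = 100.91 m/s
adjust_throttle(+982): rpm ← 6593 +982 = 7575
final state: V = 100.91 m/s, rpm = 7575 → n = rpm/60 = 126.250000 rev/s
J = V / (n·D) = 100.91 / (126.250000 × 2.512) = 0.318188
regime bands: climb J<0.4323 | cruise [0.4323, 0.8646) | windmill J≥0.8646
J = 0.3182 → climb

J = 0.3182, regime = climb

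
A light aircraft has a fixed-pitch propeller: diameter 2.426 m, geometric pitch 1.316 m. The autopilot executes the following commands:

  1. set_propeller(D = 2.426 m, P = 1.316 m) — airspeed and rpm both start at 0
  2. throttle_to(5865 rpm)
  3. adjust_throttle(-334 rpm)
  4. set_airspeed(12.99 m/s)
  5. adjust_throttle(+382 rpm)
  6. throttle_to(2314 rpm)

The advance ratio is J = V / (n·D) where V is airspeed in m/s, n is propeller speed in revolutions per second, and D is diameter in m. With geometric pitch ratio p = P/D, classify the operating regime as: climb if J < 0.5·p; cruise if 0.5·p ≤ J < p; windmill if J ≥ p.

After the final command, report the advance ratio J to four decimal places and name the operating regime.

J = 0.1388, regime = climb

set_propeller: D = 2.426 m, P = 1.316 m (p = P/D = 0.542457); state ← (V=0, rpm=0)
throttle_to(5865): rpm ← 5865
adjust_throttle(-334): rpm ← 5865 -334 = 5531
set_airspeed(12.99): V ← 12.99 m/s
adjust_throttle(+382): rpm ← 5531 +382 = 5913
throttle_to(2314): rpm ← 2314
final state: V = 12.99 m/s, rpm = 2314 → n = rpm/60 = 38.566667 rev/s
J = V / (n·D) = 12.99 / (38.566667 × 2.426) = 0.138837
regime bands: climb J<0.2712 | cruise [0.2712, 0.5425) | windmill J≥0.5425
J = 0.1388 → climb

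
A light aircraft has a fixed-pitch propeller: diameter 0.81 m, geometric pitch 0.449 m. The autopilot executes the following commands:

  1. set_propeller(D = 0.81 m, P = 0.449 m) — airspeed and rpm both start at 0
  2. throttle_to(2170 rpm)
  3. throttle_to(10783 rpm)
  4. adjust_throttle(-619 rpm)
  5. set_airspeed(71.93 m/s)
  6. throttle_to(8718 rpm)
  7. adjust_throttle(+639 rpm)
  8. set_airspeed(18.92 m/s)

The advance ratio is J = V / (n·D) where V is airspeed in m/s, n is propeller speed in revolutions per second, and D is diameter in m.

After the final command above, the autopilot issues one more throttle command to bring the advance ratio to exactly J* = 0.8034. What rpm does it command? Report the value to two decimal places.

set_propeller: D = 0.81 m, P = 0.449 m (p = P/D = 0.554321); state ← (V=0, rpm=0)
throttle_to(2170): rpm ← 2170
throttle_to(10783): rpm ← 10783
adjust_throttle(-619): rpm ← 10783 -619 = 10164
set_airspeed(71.93): V ← 71.93 m/s
throttle_to(8718): rpm ← 8718
adjust_throttle(+639): rpm ← 8718 +639 = 9357
set_airspeed(18.92): V ← 18.92 m/s
final state: V = 18.92 m/s, rpm = 9357 → n = rpm/60 = 155.950000 rev/s
target J* = 0.8034; solve J* = V/(n·D) for n: n = V/(J*·D) = 18.92/(0.8034 × 0.81) = 29.073967 rev/s
rpm = 60·n = 1744.437990

rpm = 1744.44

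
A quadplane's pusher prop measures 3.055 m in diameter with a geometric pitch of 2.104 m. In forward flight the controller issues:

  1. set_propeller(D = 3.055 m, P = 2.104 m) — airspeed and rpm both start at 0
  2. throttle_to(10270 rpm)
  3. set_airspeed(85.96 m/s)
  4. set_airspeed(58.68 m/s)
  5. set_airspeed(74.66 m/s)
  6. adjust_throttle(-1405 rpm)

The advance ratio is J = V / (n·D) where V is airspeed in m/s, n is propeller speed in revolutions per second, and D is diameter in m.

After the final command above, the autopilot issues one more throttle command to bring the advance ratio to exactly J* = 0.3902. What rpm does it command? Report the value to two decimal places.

rpm = 3757.86

set_propeller: D = 3.055 m, P = 2.104 m (p = P/D = 0.688707); state ← (V=0, rpm=0)
throttle_to(10270): rpm ← 10270
set_airspeed(85.96): V ← 85.96 m/s
set_airspeed(58.68): V ← 58.68 m/s
set_airspeed(74.66): V ← 74.66 m/s
adjust_throttle(-1405): rpm ← 10270 -1405 = 8865
final state: V = 74.66 m/s, rpm = 8865 → n = rpm/60 = 147.750000 rev/s
target J* = 0.3902; solve J* = V/(n·D) for n: n = V/(J*·D) = 74.66/(0.3902 × 3.055) = 62.631023 rev/s
rpm = 60·n = 3757.861385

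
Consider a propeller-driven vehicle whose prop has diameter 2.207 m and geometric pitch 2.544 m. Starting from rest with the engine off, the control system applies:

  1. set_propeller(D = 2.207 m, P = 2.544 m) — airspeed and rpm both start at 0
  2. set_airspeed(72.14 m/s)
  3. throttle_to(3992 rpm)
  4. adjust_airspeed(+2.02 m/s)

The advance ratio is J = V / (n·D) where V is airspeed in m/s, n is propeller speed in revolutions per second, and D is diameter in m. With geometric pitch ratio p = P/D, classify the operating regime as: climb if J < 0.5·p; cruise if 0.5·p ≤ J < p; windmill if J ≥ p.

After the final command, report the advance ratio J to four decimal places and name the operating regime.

set_propeller: D = 2.207 m, P = 2.544 m (p = P/D = 1.152696); state ← (V=0, rpm=0)
set_airspeed(72.14): V ← 72.14 m/s
throttle_to(3992): rpm ← 3992
adjust_airspeed(+2.02): V ← 72.14 +2.02 = 74.16 m/s
final state: V = 74.16 m/s, rpm = 3992 → n = rpm/60 = 66.533333 rev/s
J = V / (n·D) = 74.16 / (66.533333 × 2.207) = 0.505043
regime bands: climb J<0.5763 | cruise [0.5763, 1.1527) | windmill J≥1.1527
J = 0.5050 → climb

J = 0.5050, regime = climb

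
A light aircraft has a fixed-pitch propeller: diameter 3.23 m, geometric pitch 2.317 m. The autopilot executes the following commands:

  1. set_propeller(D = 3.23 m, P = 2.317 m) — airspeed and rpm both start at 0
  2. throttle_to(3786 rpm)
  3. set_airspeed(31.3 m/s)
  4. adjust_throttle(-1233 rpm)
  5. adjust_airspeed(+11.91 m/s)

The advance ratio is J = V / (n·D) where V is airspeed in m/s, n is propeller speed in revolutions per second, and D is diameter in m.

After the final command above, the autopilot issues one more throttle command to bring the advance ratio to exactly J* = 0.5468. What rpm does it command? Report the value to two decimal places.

set_propeller: D = 3.23 m, P = 2.317 m (p = P/D = 0.717337); state ← (V=0, rpm=0)
throttle_to(3786): rpm ← 3786
set_airspeed(31.3): V ← 31.3 m/s
adjust_throttle(-1233): rpm ← 3786 -1233 = 2553
adjust_airspeed(+11.91): V ← 31.3 +11.91 = 43.21 m/s
final state: V = 43.21 m/s, rpm = 2553 → n = rpm/60 = 42.550000 rev/s
target J* = 0.5468; solve J* = V/(n·D) for n: n = V/(J*·D) = 43.21/(0.5468 × 3.23) = 24.465452 rev/s
rpm = 60·n = 1467.927101

rpm = 1467.93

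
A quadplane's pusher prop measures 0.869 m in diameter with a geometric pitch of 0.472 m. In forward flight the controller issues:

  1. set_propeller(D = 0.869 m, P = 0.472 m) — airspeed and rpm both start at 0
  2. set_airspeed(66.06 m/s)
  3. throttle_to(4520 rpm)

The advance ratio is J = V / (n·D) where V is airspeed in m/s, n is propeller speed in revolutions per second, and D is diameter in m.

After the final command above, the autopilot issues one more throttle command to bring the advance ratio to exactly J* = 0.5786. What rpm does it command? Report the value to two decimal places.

rpm = 7883.00

set_propeller: D = 0.869 m, P = 0.472 m (p = P/D = 0.543153); state ← (V=0, rpm=0)
set_airspeed(66.06): V ← 66.06 m/s
throttle_to(4520): rpm ← 4520
final state: V = 66.06 m/s, rpm = 4520 → n = rpm/60 = 75.333333 rev/s
target J* = 0.5786; solve J* = V/(n·D) for n: n = V/(J*·D) = 66.06/(0.5786 × 0.869) = 131.383360 rev/s
rpm = 60·n = 7883.001587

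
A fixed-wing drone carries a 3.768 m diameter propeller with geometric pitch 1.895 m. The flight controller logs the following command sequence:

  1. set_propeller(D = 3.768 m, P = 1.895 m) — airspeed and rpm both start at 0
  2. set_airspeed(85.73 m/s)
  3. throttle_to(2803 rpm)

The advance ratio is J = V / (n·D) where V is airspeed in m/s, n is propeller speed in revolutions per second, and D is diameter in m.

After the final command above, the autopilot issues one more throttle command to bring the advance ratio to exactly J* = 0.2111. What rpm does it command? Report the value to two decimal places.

rpm = 6466.73

set_propeller: D = 3.768 m, P = 1.895 m (p = P/D = 0.502919); state ← (V=0, rpm=0)
set_airspeed(85.73): V ← 85.73 m/s
throttle_to(2803): rpm ← 2803
final state: V = 85.73 m/s, rpm = 2803 → n = rpm/60 = 46.716667 rev/s
target J* = 0.2111; solve J* = V/(n·D) for n: n = V/(J*·D) = 85.73/(0.2111 × 3.768) = 107.778887 rev/s
rpm = 60·n = 6466.733247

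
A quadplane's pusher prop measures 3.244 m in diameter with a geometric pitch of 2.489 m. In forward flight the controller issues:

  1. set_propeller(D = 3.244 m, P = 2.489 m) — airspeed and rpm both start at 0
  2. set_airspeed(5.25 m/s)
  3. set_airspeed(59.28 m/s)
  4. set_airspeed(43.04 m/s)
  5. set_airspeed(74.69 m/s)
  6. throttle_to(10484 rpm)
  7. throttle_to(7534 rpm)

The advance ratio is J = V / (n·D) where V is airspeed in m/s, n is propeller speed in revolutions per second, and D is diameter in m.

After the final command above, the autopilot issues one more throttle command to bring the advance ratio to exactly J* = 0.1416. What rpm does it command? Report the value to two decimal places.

rpm = 9755.95

set_propeller: D = 3.244 m, P = 2.489 m (p = P/D = 0.767263); state ← (V=0, rpm=0)
set_airspeed(5.25): V ← 5.25 m/s
set_airspeed(59.28): V ← 59.28 m/s
set_airspeed(43.04): V ← 43.04 m/s
set_airspeed(74.69): V ← 74.69 m/s
throttle_to(10484): rpm ← 10484
throttle_to(7534): rpm ← 7534
final state: V = 74.69 m/s, rpm = 7534 → n = rpm/60 = 125.566667 rev/s
target J* = 0.1416; solve J* = V/(n·D) for n: n = V/(J*·D) = 74.69/(0.1416 × 3.244) = 162.599184 rev/s
rpm = 60·n = 9755.951013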